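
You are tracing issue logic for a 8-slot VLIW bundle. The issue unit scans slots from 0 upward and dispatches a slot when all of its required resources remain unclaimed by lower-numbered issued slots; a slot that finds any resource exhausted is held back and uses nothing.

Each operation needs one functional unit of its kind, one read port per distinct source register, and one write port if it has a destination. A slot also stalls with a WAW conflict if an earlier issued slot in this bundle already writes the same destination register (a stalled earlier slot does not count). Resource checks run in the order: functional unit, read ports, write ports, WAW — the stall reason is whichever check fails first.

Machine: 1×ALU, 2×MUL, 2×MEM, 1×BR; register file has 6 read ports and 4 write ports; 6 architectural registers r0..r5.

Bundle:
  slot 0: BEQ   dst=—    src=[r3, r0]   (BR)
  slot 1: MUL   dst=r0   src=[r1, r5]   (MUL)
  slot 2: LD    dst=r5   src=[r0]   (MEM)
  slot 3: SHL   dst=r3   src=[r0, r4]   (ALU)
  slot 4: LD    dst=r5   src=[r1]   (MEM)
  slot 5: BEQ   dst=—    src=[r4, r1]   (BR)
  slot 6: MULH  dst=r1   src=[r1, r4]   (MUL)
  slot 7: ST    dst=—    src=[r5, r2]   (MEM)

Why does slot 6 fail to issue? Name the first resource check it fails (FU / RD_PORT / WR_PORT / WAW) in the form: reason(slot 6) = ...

reason(slot 6) = RD_PORT

[0] BR needs rd=2 wr=0: ok; after: ALU=1 MUL=2 MEM=2 BR=0, R=4, W=4
[1] MUL needs rd=2 wr=1: ok; after: ALU=1 MUL=1 MEM=2 BR=0, R=2, W=3
[2] MEM needs rd=1 wr=1: ok; after: ALU=1 MUL=1 MEM=1 BR=0, R=1, W=2
[3] ALU needs rd=2 wr=1: RD_PORT; after: ALU=1 MUL=1 MEM=1 BR=0, R=1, W=2
[4] MEM needs rd=1 wr=1: WAW; after: ALU=1 MUL=1 MEM=1 BR=0, R=1, W=2
[5] BR needs rd=2 wr=0: FU; after: ALU=1 MUL=1 MEM=1 BR=0, R=1, W=2
[6] MUL needs rd=2 wr=1: RD_PORT; after: ALU=1 MUL=1 MEM=1 BR=0, R=1, W=2
[7] MEM needs rd=2 wr=0: RD_PORT; after: ALU=1 MUL=1 MEM=1 BR=0, R=1, W=2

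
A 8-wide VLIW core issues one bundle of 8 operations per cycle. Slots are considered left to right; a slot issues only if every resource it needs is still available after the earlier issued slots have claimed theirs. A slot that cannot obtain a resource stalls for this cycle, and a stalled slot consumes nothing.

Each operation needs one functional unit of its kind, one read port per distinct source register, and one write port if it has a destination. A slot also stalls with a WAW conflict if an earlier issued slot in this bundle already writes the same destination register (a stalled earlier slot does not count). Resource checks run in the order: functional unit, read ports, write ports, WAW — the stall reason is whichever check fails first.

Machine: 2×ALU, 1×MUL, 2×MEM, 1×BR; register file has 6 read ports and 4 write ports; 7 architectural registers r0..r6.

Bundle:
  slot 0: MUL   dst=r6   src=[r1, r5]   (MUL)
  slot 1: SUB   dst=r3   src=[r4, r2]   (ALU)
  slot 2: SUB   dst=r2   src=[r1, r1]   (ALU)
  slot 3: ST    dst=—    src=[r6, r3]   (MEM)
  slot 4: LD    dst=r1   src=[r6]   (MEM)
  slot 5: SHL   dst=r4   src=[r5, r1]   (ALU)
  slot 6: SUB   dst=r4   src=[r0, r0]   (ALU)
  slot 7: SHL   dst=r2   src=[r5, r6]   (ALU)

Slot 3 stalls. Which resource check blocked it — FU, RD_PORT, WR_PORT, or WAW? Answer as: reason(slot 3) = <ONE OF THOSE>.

reason(slot 3) = RD_PORT

slot 0 (MUL): ISSUE — free A2,Mu0,Ld2,B1 rp4 wp3
slot 1 (ALU): ISSUE — free A1,Mu0,Ld2,B1 rp2 wp2
slot 2 (ALU): ISSUE — free A0,Mu0,Ld2,B1 rp1 wp1
slot 3 (MEM): stall RD_PORT — free A0,Mu0,Ld2,B1 rp1 wp1
slot 4 (MEM): ISSUE — free A0,Mu0,Ld1,B1 rp0 wp0
slot 5 (ALU): stall FU — free A0,Mu0,Ld1,B1 rp0 wp0
slot 6 (ALU): stall FU — free A0,Mu0,Ld1,B1 rp0 wp0
slot 7 (ALU): stall FU — free A0,Mu0,Ld1,B1 rp0 wp0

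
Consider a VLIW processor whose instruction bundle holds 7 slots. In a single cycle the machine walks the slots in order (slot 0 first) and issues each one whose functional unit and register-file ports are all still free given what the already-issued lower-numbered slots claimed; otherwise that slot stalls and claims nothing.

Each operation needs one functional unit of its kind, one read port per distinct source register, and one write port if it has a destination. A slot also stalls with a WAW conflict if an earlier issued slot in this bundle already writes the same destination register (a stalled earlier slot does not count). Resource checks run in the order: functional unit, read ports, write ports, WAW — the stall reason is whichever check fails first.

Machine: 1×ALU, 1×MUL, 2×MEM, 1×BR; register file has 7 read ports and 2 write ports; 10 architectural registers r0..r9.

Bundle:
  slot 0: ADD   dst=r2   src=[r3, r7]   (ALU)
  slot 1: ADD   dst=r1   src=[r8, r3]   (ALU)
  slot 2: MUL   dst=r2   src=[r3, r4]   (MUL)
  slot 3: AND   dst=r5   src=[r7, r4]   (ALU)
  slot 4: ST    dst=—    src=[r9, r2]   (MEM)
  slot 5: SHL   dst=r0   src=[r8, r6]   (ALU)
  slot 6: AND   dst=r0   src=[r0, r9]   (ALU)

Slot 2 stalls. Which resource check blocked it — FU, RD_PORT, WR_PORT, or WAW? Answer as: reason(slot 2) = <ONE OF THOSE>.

reason(slot 2) = WAW

  0. ALU→r2 ⇒ go  {0A/1Mu/2Ld/1B | 5r 1w}
  1. ALU→r1 ⇒ no(FU)  {0A/1Mu/2Ld/1B | 5r 1w}
  2. MUL→r2 ⇒ no(WAW)  {0A/1Mu/2Ld/1B | 5r 1w}
  3. ALU→r5 ⇒ no(FU)  {0A/1Mu/2Ld/1B | 5r 1w}
  4. MEM ⇒ go  {0A/1Mu/1Ld/1B | 3r 1w}
  5. ALU→r0 ⇒ no(FU)  {0A/1Mu/1Ld/1B | 3r 1w}
  6. ALU→r0 ⇒ no(FU)  {0A/1Mu/1Ld/1B | 3r 1w}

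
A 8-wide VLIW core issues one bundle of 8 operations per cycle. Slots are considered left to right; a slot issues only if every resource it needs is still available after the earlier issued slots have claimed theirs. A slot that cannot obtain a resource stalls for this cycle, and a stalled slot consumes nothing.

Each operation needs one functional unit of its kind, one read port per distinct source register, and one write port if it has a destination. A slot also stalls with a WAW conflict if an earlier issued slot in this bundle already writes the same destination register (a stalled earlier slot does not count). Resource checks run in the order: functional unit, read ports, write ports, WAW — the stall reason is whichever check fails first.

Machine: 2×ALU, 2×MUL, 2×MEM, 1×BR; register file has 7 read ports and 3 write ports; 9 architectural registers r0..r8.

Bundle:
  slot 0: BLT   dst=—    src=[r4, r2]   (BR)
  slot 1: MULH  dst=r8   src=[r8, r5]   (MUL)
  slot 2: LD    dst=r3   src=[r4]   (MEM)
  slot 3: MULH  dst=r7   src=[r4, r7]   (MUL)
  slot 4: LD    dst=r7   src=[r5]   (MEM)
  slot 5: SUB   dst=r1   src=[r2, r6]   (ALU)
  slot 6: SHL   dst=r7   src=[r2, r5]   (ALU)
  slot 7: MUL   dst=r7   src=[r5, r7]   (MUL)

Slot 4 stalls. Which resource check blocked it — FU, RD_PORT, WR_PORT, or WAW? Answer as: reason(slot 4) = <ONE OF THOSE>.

[0] BR needs rd=2 wr=0: ok; after: ALU=2 MUL=2 MEM=2 BR=0, R=5, W=3
[1] MUL needs rd=2 wr=1: ok; after: ALU=2 MUL=1 MEM=2 BR=0, R=3, W=2
[2] MEM needs rd=1 wr=1: ok; after: ALU=2 MUL=1 MEM=1 BR=0, R=2, W=1
[3] MUL needs rd=2 wr=1: ok; after: ALU=2 MUL=0 MEM=1 BR=0, R=0, W=0
[4] MEM needs rd=1 wr=1: RD_PORT; after: ALU=2 MUL=0 MEM=1 BR=0, R=0, W=0
[5] ALU needs rd=2 wr=1: RD_PORT; after: ALU=2 MUL=0 MEM=1 BR=0, R=0, W=0
[6] ALU needs rd=2 wr=1: RD_PORT; after: ALU=2 MUL=0 MEM=1 BR=0, R=0, W=0
[7] MUL needs rd=2 wr=1: FU; after: ALU=2 MUL=0 MEM=1 BR=0, R=0, W=0

reason(slot 4) = RD_PORT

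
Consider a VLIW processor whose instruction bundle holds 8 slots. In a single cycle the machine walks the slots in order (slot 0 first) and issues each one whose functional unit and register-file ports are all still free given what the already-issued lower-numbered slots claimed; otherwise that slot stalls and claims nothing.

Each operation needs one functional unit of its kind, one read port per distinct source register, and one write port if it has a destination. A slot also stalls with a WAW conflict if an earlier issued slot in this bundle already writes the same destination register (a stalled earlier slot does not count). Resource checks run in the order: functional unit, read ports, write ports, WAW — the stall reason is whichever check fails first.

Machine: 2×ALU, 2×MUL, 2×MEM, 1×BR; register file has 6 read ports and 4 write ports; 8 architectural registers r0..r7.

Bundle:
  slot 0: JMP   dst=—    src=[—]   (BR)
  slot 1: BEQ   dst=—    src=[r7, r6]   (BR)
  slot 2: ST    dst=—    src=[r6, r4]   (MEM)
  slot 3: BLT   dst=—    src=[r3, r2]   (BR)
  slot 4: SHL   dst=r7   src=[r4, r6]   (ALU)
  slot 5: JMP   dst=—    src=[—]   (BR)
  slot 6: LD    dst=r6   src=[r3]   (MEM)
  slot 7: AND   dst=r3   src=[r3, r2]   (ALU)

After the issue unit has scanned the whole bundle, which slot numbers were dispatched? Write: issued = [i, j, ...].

issued = [0, 2, 4, 6]

  0. BR ⇒ go  {2A/2Mu/2Ld/0B | 6r 4w}
  1. BR ⇒ no(FU)  {2A/2Mu/2Ld/0B | 6r 4w}
  2. MEM ⇒ go  {2A/2Mu/1Ld/0B | 4r 4w}
  3. BR ⇒ no(FU)  {2A/2Mu/1Ld/0B | 4r 4w}
  4. ALU→r7 ⇒ go  {1A/2Mu/1Ld/0B | 2r 3w}
  5. BR ⇒ no(FU)  {1A/2Mu/1Ld/0B | 2r 3w}
  6. MEM→r6 ⇒ go  {1A/2Mu/0Ld/0B | 1r 2w}
  7. ALU→r3 ⇒ no(RD_PORT)  {1A/2Mu/0Ld/0B | 1r 2w}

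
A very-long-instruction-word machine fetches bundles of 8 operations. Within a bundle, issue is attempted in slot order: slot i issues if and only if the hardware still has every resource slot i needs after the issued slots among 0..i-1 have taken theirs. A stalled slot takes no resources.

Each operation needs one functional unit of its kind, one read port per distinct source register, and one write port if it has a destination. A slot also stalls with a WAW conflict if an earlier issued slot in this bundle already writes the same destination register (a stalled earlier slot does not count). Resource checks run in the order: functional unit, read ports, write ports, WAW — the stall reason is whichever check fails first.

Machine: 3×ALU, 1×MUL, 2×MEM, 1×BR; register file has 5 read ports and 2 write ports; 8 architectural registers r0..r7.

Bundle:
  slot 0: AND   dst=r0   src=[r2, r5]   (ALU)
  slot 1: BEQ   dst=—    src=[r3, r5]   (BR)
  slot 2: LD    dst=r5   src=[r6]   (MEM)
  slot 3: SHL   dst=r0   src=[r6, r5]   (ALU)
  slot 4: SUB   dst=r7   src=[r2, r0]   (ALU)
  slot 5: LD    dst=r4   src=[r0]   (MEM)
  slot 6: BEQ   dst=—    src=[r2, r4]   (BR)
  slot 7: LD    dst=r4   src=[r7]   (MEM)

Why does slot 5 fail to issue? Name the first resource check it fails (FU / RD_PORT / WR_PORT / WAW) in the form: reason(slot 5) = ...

(0) want 1×ALU +2rd +1wr — yes → AL2|MU1|ME2|BR1|rd3|wr1
(1) want 1×BR +2rd +0wr — yes → AL2|MU1|ME2|BR0|rd1|wr1
(2) want 1×MEM +1rd +1wr — yes → AL2|MU1|ME1|BR0|rd0|wr0
(3) want 1×ALU +2rd +1wr — RD_PORT → AL2|MU1|ME1|BR0|rd0|wr0
(4) want 1×ALU +2rd +1wr — RD_PORT → AL2|MU1|ME1|BR0|rd0|wr0
(5) want 1×MEM +1rd +1wr — RD_PORT → AL2|MU1|ME1|BR0|rd0|wr0
(6) want 1×BR +2rd +0wr — FU → AL2|MU1|ME1|BR0|rd0|wr0
(7) want 1×MEM +1rd +1wr — RD_PORT → AL2|MU1|ME1|BR0|rd0|wr0

reason(slot 5) = RD_PORT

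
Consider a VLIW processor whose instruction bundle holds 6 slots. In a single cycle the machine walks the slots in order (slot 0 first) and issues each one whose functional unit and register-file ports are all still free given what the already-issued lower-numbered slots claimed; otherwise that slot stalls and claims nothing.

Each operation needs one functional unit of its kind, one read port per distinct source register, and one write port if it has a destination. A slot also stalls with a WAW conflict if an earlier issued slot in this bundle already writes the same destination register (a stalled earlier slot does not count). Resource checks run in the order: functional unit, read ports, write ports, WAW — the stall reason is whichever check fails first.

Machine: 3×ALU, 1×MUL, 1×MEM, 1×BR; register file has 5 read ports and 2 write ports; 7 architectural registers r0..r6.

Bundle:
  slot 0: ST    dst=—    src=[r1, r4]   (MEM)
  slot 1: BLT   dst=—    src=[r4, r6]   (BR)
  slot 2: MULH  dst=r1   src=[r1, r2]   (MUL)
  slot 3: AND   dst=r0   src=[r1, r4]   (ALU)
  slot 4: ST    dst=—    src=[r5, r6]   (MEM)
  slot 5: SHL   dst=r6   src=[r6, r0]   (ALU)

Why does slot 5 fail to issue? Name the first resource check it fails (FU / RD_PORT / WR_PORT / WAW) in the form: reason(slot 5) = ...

reason(slot 5) = RD_PORT

(0) want 1×MEM +2rd +0wr — yes → AL3|MU1|ME0|BR1|rd3|wr2
(1) want 1×BR +2rd +0wr — yes → AL3|MU1|ME0|BR0|rd1|wr2
(2) want 1×MUL +2rd +1wr — RD_PORT → AL3|MU1|ME0|BR0|rd1|wr2
(3) want 1×ALU +2rd +1wr — RD_PORT → AL3|MU1|ME0|BR0|rd1|wr2
(4) want 1×MEM +2rd +0wr — FU → AL3|MU1|ME0|BR0|rd1|wr2
(5) want 1×ALU +2rd +1wr — RD_PORT → AL3|MU1|ME0|BR0|rd1|wr2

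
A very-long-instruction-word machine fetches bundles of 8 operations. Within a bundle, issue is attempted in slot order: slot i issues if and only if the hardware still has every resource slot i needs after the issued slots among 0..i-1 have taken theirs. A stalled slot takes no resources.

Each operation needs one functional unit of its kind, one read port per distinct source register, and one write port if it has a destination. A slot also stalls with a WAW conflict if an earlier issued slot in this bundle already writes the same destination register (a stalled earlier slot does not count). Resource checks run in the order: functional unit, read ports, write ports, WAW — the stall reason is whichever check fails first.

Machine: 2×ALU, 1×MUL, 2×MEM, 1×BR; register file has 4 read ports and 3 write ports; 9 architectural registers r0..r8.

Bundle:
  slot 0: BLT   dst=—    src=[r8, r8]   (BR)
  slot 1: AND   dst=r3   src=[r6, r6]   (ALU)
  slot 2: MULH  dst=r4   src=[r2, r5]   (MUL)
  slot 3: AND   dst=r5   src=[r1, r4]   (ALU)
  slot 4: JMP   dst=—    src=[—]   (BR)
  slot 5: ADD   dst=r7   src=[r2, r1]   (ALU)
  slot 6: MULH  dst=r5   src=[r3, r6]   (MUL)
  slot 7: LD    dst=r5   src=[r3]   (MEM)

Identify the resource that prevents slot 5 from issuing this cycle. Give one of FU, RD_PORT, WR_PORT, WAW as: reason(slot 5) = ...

reason(slot 5) = RD_PORT

  0. BR ⇒ go  {2A/1Mu/2Ld/0B | 3r 3w}
  1. ALU→r3 ⇒ go  {1A/1Mu/2Ld/0B | 2r 2w}
  2. MUL→r4 ⇒ go  {1A/0Mu/2Ld/0B | 0r 1w}
  3. ALU→r5 ⇒ no(RD_PORT)  {1A/0Mu/2Ld/0B | 0r 1w}
  4. BR ⇒ no(FU)  {1A/0Mu/2Ld/0B | 0r 1w}
  5. ALU→r7 ⇒ no(RD_PORT)  {1A/0Mu/2Ld/0B | 0r 1w}
  6. MUL→r5 ⇒ no(FU)  {1A/0Mu/2Ld/0B | 0r 1w}
  7. MEM→r5 ⇒ no(RD_PORT)  {1A/0Mu/2Ld/0B | 0r 1w}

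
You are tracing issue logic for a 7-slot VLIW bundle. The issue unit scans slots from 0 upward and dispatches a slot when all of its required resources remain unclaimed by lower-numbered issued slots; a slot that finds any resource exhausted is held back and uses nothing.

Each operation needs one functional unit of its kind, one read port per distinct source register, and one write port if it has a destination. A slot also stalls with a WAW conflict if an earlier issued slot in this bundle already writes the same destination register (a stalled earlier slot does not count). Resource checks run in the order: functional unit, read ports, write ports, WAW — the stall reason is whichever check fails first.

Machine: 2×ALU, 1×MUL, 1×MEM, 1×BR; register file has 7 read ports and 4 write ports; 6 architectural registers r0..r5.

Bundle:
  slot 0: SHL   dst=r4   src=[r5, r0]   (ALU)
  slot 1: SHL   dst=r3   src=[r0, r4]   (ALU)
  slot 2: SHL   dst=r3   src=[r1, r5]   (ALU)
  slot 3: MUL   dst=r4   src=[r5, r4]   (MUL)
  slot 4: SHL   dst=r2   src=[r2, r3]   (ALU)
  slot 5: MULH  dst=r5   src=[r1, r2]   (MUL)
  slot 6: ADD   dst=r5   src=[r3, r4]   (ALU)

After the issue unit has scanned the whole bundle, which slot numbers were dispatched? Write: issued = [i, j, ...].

issued = [0, 1, 5]

  0. ALU→r4 ⇒ go  {1A/1Mu/1Ld/1B | 5r 3w}
  1. ALU→r3 ⇒ go  {0A/1Mu/1Ld/1B | 3r 2w}
  2. ALU→r3 ⇒ no(FU)  {0A/1Mu/1Ld/1B | 3r 2w}
  3. MUL→r4 ⇒ no(WAW)  {0A/1Mu/1Ld/1B | 3r 2w}
  4. ALU→r2 ⇒ no(FU)  {0A/1Mu/1Ld/1B | 3r 2w}
  5. MUL→r5 ⇒ go  {0A/0Mu/1Ld/1B | 1r 1w}
  6. ALU→r5 ⇒ no(FU)  {0A/0Mu/1Ld/1B | 1r 1w}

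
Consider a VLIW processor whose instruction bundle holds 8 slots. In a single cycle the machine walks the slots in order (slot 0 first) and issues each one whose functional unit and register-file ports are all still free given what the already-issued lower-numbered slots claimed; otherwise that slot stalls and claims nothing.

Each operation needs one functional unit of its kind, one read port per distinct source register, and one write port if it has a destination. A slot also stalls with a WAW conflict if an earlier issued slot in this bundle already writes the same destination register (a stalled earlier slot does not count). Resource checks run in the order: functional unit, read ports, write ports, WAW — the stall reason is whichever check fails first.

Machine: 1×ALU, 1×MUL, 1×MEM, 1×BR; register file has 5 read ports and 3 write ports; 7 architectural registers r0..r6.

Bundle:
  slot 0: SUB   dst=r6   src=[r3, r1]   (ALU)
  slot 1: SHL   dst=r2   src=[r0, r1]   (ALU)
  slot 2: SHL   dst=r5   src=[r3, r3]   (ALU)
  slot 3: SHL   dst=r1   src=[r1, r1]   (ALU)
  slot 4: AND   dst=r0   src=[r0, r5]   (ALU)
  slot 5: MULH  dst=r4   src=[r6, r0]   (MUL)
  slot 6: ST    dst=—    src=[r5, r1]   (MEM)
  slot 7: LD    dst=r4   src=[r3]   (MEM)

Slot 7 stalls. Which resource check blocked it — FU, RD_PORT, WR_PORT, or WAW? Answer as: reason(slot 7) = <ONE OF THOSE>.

(0) want 1×ALU +2rd +1wr — yes → AL0|MU1|ME1|BR1|rd3|wr2
(1) want 1×ALU +2rd +1wr — FU → AL0|MU1|ME1|BR1|rd3|wr2
(2) want 1×ALU +1rd +1wr — FU → AL0|MU1|ME1|BR1|rd3|wr2
(3) want 1×ALU +1rd +1wr — FU → AL0|MU1|ME1|BR1|rd3|wr2
(4) want 1×ALU +2rd +1wr — FU → AL0|MU1|ME1|BR1|rd3|wr2
(5) want 1×MUL +2rd +1wr — yes → AL0|MU0|ME1|BR1|rd1|wr1
(6) want 1×MEM +2rd +0wr — RD_PORT → AL0|MU0|ME1|BR1|rd1|wr1
(7) want 1×MEM +1rd +1wr — WAW → AL0|MU0|ME1|BR1|rd1|wr1

reason(slot 7) = WAW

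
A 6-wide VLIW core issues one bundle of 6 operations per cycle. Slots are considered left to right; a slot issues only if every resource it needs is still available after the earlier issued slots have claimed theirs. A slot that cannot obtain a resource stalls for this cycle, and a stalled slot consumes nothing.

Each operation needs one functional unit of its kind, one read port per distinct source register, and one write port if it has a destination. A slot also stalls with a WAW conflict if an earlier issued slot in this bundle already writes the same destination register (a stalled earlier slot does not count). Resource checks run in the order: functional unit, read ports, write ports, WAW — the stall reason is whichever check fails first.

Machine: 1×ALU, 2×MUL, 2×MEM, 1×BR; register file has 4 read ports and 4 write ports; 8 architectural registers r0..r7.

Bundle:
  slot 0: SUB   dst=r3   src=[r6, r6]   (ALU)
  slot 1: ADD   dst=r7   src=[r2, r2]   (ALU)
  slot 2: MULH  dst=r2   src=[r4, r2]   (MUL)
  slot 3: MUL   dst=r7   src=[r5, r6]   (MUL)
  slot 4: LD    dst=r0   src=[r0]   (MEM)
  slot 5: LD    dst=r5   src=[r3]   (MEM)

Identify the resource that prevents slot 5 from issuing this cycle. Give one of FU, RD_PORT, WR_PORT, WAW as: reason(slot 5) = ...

slot 0 (ALU): ISSUE — free A0,Mu2,Ld2,B1 rp3 wp3
slot 1 (ALU): stall FU — free A0,Mu2,Ld2,B1 rp3 wp3
slot 2 (MUL): ISSUE — free A0,Mu1,Ld2,B1 rp1 wp2
slot 3 (MUL): stall RD_PORT — free A0,Mu1,Ld2,B1 rp1 wp2
slot 4 (MEM): ISSUE — free A0,Mu1,Ld1,B1 rp0 wp1
slot 5 (MEM): stall RD_PORT — free A0,Mu1,Ld1,B1 rp0 wp1

reason(slot 5) = RD_PORT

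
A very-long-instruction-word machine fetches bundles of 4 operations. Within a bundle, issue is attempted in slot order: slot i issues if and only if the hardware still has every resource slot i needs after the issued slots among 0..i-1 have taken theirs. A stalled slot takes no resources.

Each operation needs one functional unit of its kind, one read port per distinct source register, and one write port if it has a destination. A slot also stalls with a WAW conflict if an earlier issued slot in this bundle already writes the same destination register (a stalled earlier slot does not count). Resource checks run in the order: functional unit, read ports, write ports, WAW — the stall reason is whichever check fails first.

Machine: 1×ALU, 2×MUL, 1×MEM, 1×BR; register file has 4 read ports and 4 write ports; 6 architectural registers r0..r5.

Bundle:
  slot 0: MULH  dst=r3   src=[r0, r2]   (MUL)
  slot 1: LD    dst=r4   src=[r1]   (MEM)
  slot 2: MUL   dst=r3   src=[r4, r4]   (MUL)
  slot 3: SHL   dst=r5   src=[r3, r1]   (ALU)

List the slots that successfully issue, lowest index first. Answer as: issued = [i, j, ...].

#0 MUL src=r0,r2 dispatched  <A:1 Mu:1 Ld:1 B:1 rd:2 wr:3>
#1 MEM src=r1 dispatched  <A:1 Mu:1 Ld:0 B:1 rd:1 wr:2>
#2 MUL src=r4,r4 held:WAW  <A:1 Mu:1 Ld:0 B:1 rd:1 wr:2>
#3 ALU src=r3,r1 held:RD_PORT  <A:1 Mu:1 Ld:0 B:1 rd:1 wr:2>

issued = [0, 1]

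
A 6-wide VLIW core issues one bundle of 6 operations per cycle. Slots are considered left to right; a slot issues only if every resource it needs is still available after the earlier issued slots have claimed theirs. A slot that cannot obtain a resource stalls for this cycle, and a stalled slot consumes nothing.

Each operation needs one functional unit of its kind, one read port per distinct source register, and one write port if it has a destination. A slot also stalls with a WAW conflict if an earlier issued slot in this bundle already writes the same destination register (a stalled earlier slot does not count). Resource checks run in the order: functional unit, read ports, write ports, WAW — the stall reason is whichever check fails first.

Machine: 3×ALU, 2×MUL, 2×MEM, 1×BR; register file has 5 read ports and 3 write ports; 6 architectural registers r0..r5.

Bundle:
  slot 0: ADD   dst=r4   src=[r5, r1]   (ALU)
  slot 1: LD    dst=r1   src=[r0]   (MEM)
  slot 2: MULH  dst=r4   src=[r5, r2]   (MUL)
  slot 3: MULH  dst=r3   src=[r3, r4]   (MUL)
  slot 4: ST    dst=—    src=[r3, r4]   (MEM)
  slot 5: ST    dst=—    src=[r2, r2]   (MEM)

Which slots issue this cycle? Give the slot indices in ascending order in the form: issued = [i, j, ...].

issued = [0, 1, 3]

  0. ALU→r4 ⇒ go  {2A/2Mu/2Ld/1B | 3r 2w}
  1. MEM→r1 ⇒ go  {2A/2Mu/1Ld/1B | 2r 1w}
  2. MUL→r4 ⇒ no(WAW)  {2A/2Mu/1Ld/1B | 2r 1w}
  3. MUL→r3 ⇒ go  {2A/1Mu/1Ld/1B | 0r 0w}
  4. MEM ⇒ no(RD_PORT)  {2A/1Mu/1Ld/1B | 0r 0w}
  5. MEM ⇒ no(RD_PORT)  {2A/1Mu/1Ld/1B | 0r 0w}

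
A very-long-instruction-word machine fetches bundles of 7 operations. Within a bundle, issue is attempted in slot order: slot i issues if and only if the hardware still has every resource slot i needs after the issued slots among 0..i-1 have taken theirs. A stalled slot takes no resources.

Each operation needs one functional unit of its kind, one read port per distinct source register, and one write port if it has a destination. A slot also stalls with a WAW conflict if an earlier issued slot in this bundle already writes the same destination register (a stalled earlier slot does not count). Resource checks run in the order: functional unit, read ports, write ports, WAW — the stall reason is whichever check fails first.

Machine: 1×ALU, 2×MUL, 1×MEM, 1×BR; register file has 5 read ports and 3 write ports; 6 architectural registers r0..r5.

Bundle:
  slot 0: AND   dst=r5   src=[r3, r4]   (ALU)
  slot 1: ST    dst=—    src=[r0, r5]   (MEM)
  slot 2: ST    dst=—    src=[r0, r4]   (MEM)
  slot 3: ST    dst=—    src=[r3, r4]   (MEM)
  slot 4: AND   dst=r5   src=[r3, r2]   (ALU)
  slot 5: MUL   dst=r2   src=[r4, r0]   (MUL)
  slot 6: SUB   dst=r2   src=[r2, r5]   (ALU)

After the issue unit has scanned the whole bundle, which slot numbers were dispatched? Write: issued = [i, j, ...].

issued = [0, 1]

(0) want 1×ALU +2rd +1wr — yes → AL0|MU2|ME1|BR1|rd3|wr2
(1) want 1×MEM +2rd +0wr — yes → AL0|MU2|ME0|BR1|rd1|wr2
(2) want 1×MEM +2rd +0wr — FU → AL0|MU2|ME0|BR1|rd1|wr2
(3) want 1×MEM +2rd +0wr — FU → AL0|MU2|ME0|BR1|rd1|wr2
(4) want 1×ALU +2rd +1wr — FU → AL0|MU2|ME0|BR1|rd1|wr2
(5) want 1×MUL +2rd +1wr — RD_PORT → AL0|MU2|ME0|BR1|rd1|wr2
(6) want 1×ALU +2rd +1wr — FU → AL0|MU2|ME0|BR1|rd1|wr2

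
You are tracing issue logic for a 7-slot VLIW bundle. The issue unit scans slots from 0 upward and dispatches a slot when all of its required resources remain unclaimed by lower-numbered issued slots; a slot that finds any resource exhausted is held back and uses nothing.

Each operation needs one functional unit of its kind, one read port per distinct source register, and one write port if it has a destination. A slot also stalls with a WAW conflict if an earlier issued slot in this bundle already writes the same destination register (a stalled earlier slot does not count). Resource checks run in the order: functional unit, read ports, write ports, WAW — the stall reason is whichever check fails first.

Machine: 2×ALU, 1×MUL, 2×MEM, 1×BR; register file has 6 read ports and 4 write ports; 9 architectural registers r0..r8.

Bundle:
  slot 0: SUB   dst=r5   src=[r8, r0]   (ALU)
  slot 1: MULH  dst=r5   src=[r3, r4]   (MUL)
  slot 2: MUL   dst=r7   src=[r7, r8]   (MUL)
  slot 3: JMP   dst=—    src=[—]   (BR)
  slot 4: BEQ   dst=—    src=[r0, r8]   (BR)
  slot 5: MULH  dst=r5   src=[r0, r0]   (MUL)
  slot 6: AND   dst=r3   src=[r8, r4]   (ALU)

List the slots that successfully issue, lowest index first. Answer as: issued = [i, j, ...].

#0 ALU src=r8,r0 dispatched  <A:1 Mu:1 Ld:2 B:1 rd:4 wr:3>
#1 MUL src=r3,r4 held:WAW  <A:1 Mu:1 Ld:2 B:1 rd:4 wr:3>
#2 MUL src=r7,r8 dispatched  <A:1 Mu:0 Ld:2 B:1 rd:2 wr:2>
#3 BR src=- dispatched  <A:1 Mu:0 Ld:2 B:0 rd:2 wr:2>
#4 BR src=r0,r8 held:FU  <A:1 Mu:0 Ld:2 B:0 rd:2 wr:2>
#5 MUL src=r0,r0 held:FU  <A:1 Mu:0 Ld:2 B:0 rd:2 wr:2>
#6 ALU src=r8,r4 dispatched  <A:0 Mu:0 Ld:2 B:0 rd:0 wr:1>

issued = [0, 2, 3, 6]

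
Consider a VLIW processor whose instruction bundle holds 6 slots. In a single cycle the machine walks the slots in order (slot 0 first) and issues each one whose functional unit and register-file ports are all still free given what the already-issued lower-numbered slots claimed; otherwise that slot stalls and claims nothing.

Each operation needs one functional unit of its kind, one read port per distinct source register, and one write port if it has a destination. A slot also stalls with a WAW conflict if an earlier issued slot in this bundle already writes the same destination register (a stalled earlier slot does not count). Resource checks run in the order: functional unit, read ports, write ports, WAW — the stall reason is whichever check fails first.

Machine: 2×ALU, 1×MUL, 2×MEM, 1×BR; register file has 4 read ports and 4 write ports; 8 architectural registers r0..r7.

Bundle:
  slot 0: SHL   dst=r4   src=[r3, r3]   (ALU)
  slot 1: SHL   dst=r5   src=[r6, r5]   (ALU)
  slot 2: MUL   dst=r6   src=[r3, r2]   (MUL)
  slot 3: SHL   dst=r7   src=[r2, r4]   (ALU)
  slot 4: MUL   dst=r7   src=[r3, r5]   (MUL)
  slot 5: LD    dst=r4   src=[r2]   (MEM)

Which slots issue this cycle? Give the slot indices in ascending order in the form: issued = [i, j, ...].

issued = [0, 1]

#0 ALU src=r3,r3 dispatched  <A:1 Mu:1 Ld:2 B:1 rd:3 wr:3>
#1 ALU src=r6,r5 dispatched  <A:0 Mu:1 Ld:2 B:1 rd:1 wr:2>
#2 MUL src=r3,r2 held:RD_PORT  <A:0 Mu:1 Ld:2 B:1 rd:1 wr:2>
#3 ALU src=r2,r4 held:FU  <A:0 Mu:1 Ld:2 B:1 rd:1 wr:2>
#4 MUL src=r3,r5 held:RD_PORT  <A:0 Mu:1 Ld:2 B:1 rd:1 wr:2>
#5 MEM src=r2 held:WAW  <A:0 Mu:1 Ld:2 B:1 rd:1 wr:2>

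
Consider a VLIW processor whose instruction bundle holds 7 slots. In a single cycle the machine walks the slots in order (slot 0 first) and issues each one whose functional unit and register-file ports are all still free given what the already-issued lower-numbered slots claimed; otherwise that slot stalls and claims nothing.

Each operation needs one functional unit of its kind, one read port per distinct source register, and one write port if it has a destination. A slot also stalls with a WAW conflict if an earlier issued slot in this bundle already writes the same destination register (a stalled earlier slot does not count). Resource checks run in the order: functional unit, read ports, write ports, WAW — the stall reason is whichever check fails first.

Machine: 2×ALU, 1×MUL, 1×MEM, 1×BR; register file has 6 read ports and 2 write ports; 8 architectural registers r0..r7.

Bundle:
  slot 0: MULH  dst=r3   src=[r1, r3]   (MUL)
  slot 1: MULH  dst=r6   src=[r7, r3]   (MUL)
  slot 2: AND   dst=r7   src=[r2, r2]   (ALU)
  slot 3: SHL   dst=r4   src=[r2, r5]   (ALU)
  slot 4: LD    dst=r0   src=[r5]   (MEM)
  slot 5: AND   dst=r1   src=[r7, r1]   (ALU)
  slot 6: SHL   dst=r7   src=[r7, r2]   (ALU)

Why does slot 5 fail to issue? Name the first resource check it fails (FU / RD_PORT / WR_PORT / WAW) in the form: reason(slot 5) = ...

reason(slot 5) = WR_PORT

  0. MUL→r3 ⇒ go  {2A/0Mu/1Ld/1B | 4r 1w}
  1. MUL→r6 ⇒ no(FU)  {2A/0Mu/1Ld/1B | 4r 1w}
  2. ALU→r7 ⇒ go  {1A/0Mu/1Ld/1B | 3r 0w}
  3. ALU→r4 ⇒ no(WR_PORT)  {1A/0Mu/1Ld/1B | 3r 0w}
  4. MEM→r0 ⇒ no(WR_PORT)  {1A/0Mu/1Ld/1B | 3r 0w}
  5. ALU→r1 ⇒ no(WR_PORT)  {1A/0Mu/1Ld/1B | 3r 0w}
  6. ALU→r7 ⇒ no(WR_PORT)  {1A/0Mu/1Ld/1B | 3r 0w}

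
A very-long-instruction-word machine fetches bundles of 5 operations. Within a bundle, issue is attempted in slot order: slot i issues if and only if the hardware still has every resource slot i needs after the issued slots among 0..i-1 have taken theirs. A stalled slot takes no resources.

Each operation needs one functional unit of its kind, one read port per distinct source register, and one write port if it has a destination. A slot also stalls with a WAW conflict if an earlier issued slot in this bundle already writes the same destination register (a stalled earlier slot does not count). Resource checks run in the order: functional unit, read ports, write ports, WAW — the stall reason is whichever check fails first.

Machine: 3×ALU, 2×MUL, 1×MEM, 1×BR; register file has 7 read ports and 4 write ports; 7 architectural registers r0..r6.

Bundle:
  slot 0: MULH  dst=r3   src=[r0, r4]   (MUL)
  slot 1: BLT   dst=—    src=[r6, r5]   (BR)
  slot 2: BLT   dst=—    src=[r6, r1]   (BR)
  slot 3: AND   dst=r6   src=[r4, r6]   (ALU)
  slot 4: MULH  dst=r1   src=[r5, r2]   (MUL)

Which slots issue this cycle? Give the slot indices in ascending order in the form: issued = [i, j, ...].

issued = [0, 1, 3]

slot 0 (MUL): ISSUE — free A3,Mu1,Ld1,B1 rp5 wp3
slot 1 (BR): ISSUE — free A3,Mu1,Ld1,B0 rp3 wp3
slot 2 (BR): stall FU — free A3,Mu1,Ld1,B0 rp3 wp3
slot 3 (ALU): ISSUE — free A2,Mu1,Ld1,B0 rp1 wp2
slot 4 (MUL): stall RD_PORT — free A2,Mu1,Ld1,B0 rp1 wp2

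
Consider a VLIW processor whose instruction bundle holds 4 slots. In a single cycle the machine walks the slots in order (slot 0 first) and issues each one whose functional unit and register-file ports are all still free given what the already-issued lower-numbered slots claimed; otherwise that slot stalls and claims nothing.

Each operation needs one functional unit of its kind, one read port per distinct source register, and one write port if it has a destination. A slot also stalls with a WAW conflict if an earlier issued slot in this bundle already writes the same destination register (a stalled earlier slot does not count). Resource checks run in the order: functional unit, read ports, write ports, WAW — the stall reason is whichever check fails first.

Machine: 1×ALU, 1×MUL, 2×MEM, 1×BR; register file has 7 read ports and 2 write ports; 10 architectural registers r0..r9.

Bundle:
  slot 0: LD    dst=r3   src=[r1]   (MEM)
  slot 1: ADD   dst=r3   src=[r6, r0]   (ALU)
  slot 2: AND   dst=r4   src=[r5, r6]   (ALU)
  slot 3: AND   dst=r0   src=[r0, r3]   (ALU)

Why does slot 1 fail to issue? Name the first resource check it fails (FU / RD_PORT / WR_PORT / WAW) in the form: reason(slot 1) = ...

(0) want 1×MEM +1rd +1wr — yes → AL1|MU1|ME1|BR1|rd6|wr1
(1) want 1×ALU +2rd +1wr — WAW → AL1|MU1|ME1|BR1|rd6|wr1
(2) want 1×ALU +2rd +1wr — yes → AL0|MU1|ME1|BR1|rd4|wr0
(3) want 1×ALU +2rd +1wr — FU → AL0|MU1|ME1|BR1|rd4|wr0

reason(slot 1) = WAW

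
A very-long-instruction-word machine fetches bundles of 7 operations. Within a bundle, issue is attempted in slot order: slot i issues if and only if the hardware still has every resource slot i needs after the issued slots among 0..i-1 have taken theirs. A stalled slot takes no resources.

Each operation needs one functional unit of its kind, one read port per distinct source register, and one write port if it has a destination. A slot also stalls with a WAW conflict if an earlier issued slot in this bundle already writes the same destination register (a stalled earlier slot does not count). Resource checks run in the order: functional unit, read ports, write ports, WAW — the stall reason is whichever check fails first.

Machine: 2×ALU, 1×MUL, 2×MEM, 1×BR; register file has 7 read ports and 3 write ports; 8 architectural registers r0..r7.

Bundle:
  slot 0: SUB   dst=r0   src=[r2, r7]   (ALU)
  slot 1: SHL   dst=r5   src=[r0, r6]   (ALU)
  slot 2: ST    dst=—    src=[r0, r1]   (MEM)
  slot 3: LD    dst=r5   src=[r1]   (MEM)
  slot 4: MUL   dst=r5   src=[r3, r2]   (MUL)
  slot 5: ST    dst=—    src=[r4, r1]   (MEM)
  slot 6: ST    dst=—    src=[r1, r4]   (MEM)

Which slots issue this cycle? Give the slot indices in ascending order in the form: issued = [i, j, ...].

issued = [0, 1, 2]

(0) want 1×ALU +2rd +1wr — yes → AL1|MU1|ME2|BR1|rd5|wr2
(1) want 1×ALU +2rd +1wr — yes → AL0|MU1|ME2|BR1|rd3|wr1
(2) want 1×MEM +2rd +0wr — yes → AL0|MU1|ME1|BR1|rd1|wr1
(3) want 1×MEM +1rd +1wr — WAW → AL0|MU1|ME1|BR1|rd1|wr1
(4) want 1×MUL +2rd +1wr — RD_PORT → AL0|MU1|ME1|BR1|rd1|wr1
(5) want 1×MEM +2rd +0wr — RD_PORT → AL0|MU1|ME1|BR1|rd1|wr1
(6) want 1×MEM +2rd +0wr — RD_PORT → AL0|MU1|ME1|BR1|rd1|wr1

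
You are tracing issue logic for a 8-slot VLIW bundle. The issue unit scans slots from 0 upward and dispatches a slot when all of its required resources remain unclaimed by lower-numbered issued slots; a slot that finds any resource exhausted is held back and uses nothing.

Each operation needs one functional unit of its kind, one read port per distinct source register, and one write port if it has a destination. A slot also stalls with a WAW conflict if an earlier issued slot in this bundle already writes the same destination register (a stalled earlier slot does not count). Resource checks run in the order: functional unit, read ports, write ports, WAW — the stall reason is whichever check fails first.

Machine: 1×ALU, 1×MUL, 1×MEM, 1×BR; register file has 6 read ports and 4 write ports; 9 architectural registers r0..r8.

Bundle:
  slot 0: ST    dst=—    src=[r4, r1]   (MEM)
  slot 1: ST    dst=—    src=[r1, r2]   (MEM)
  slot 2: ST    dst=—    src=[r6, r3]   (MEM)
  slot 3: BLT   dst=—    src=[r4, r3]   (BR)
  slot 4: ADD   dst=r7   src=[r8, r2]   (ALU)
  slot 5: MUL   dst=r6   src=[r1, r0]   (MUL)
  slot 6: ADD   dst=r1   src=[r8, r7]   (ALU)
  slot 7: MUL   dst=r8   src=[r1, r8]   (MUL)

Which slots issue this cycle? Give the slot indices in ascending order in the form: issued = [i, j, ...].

[0] MEM needs rd=2 wr=0: ok; after: ALU=1 MUL=1 MEM=0 BR=1, R=4, W=4
[1] MEM needs rd=2 wr=0: FU; after: ALU=1 MUL=1 MEM=0 BR=1, R=4, W=4
[2] MEM needs rd=2 wr=0: FU; after: ALU=1 MUL=1 MEM=0 BR=1, R=4, W=4
[3] BR needs rd=2 wr=0: ok; after: ALU=1 MUL=1 MEM=0 BR=0, R=2, W=4
[4] ALU needs rd=2 wr=1: ok; after: ALU=0 MUL=1 MEM=0 BR=0, R=0, W=3
[5] MUL needs rd=2 wr=1: RD_PORT; after: ALU=0 MUL=1 MEM=0 BR=0, R=0, W=3
[6] ALU needs rd=2 wr=1: FU; after: ALU=0 MUL=1 MEM=0 BR=0, R=0, W=3
[7] MUL needs rd=2 wr=1: RD_PORT; after: ALU=0 MUL=1 MEM=0 BR=0, R=0, W=3

issued = [0, 3, 4]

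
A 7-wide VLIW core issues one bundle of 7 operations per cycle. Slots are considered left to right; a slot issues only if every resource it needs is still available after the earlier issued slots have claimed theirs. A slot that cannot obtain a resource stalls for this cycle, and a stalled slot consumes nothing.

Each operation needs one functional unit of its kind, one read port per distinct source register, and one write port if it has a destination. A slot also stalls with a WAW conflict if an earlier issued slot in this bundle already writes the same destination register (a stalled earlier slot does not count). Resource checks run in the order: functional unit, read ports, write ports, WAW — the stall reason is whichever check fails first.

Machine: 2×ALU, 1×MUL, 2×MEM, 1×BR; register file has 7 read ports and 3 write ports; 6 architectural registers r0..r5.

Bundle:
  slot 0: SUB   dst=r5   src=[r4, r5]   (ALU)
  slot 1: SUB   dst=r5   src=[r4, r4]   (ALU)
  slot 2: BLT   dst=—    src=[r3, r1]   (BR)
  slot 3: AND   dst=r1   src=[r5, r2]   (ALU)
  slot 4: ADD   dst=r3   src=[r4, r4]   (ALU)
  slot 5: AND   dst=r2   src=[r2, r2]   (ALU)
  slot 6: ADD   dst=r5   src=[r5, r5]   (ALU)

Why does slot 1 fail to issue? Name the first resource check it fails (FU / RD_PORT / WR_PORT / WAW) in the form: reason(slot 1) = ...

(0) want 1×ALU +2rd +1wr — yes → AL1|MU1|ME2|BR1|rd5|wr2
(1) want 1×ALU +1rd +1wr — WAW → AL1|MU1|ME2|BR1|rd5|wr2
(2) want 1×BR +2rd +0wr — yes → AL1|MU1|ME2|BR0|rd3|wr2
(3) want 1×ALU +2rd +1wr — yes → AL0|MU1|ME2|BR0|rd1|wr1
(4) want 1×ALU +1rd +1wr — FU → AL0|MU1|ME2|BR0|rd1|wr1
(5) want 1×ALU +1rd +1wr — FU → AL0|MU1|ME2|BR0|rd1|wr1
(6) want 1×ALU +1rd +1wr — FU → AL0|MU1|ME2|BR0|rd1|wr1

reason(slot 1) = WAW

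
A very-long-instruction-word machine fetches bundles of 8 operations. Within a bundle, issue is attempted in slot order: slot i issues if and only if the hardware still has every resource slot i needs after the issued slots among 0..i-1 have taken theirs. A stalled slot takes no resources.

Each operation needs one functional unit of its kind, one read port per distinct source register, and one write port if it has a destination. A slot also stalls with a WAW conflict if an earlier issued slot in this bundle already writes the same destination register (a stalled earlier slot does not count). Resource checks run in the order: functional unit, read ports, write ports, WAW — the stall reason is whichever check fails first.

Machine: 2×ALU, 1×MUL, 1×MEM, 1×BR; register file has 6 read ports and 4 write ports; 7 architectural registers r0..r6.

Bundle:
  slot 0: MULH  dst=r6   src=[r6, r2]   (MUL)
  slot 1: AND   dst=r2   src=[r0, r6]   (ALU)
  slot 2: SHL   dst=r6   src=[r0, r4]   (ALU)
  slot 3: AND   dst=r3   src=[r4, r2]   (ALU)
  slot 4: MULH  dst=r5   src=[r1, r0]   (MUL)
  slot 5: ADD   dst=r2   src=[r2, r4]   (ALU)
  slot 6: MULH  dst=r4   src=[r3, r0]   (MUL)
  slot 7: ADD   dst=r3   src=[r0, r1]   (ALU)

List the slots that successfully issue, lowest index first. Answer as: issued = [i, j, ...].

  0. MUL→r6 ⇒ go  {2A/0Mu/1Ld/1B | 4r 3w}
  1. ALU→r2 ⇒ go  {1A/0Mu/1Ld/1B | 2r 2w}
  2. ALU→r6 ⇒ no(WAW)  {1A/0Mu/1Ld/1B | 2r 2w}
  3. ALU→r3 ⇒ go  {0A/0Mu/1Ld/1B | 0r 1w}
  4. MUL→r5 ⇒ no(FU)  {0A/0Mu/1Ld/1B | 0r 1w}
  5. ALU→r2 ⇒ no(FU)  {0A/0Mu/1Ld/1B | 0r 1w}
  6. MUL→r4 ⇒ no(FU)  {0A/0Mu/1Ld/1B | 0r 1w}
  7. ALU→r3 ⇒ no(FU)  {0A/0Mu/1Ld/1B | 0r 1w}

issued = [0, 1, 3]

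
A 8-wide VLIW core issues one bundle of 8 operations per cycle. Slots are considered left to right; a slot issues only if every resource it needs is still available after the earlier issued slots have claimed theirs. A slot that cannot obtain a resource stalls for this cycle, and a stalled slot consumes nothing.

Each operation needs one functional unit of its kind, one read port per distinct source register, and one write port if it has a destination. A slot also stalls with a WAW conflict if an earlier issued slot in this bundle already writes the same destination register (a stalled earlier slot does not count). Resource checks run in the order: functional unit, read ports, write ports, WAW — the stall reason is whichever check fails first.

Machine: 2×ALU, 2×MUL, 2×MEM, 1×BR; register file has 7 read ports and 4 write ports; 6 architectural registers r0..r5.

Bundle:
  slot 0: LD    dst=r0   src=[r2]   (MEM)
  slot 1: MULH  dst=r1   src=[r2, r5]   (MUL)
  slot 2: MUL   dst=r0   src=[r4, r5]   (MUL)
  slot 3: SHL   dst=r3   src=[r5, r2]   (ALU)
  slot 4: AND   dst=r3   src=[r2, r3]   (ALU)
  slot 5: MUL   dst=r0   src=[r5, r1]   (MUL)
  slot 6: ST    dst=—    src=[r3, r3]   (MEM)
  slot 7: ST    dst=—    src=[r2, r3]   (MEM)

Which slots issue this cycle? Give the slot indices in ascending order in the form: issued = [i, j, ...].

slot 0 (MEM): ISSUE — free A2,Mu2,Ld1,B1 rp6 wp3
slot 1 (MUL): ISSUE — free A2,Mu1,Ld1,B1 rp4 wp2
slot 2 (MUL): stall WAW — free A2,Mu1,Ld1,B1 rp4 wp2
slot 3 (ALU): ISSUE — free A1,Mu1,Ld1,B1 rp2 wp1
slot 4 (ALU): stall WAW — free A1,Mu1,Ld1,B1 rp2 wp1
slot 5 (MUL): stall WAW — free A1,Mu1,Ld1,B1 rp2 wp1
slot 6 (MEM): ISSUE — free A1,Mu1,Ld0,B1 rp1 wp1
slot 7 (MEM): stall FU — free A1,Mu1,Ld0,B1 rp1 wp1

issued = [0, 1, 3, 6]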